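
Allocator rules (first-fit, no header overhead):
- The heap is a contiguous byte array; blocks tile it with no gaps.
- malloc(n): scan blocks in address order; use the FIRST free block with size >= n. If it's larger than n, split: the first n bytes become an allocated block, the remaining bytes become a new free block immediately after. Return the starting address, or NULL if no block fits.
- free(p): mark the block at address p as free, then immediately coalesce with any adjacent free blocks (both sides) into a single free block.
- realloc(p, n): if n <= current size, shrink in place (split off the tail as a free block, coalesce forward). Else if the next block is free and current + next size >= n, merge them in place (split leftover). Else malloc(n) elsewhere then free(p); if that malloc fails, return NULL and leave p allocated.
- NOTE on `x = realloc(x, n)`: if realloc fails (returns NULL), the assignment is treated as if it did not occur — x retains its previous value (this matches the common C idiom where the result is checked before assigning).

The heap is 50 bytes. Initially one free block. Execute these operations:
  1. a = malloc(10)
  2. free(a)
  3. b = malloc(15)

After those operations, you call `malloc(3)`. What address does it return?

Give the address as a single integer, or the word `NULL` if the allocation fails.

Op 1: a = malloc(10) -> a = 0; heap: [0-9 ALLOC][10-49 FREE]
Op 2: free(a) -> (freed a); heap: [0-49 FREE]
Op 3: b = malloc(15) -> b = 0; heap: [0-14 ALLOC][15-49 FREE]
malloc(3): first-fit scan over [0-14 ALLOC][15-49 FREE] -> 15

Answer: 15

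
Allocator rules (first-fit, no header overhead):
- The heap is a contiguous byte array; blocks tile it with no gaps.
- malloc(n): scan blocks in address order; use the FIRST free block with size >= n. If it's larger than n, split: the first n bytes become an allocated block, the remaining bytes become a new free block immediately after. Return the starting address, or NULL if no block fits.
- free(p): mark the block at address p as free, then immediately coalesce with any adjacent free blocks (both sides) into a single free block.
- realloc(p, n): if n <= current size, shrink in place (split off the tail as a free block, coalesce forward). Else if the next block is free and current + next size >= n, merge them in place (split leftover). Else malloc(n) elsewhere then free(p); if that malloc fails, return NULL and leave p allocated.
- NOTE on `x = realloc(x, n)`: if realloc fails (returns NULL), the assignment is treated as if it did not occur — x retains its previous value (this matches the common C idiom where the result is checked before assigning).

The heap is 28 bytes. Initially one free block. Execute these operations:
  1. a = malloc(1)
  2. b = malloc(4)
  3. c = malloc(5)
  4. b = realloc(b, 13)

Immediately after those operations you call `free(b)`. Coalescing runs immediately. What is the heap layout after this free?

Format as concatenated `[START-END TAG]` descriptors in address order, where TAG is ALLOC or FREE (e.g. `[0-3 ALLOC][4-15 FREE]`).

Op 1: a = malloc(1) -> a = 0; heap: [0-0 ALLOC][1-27 FREE]
Op 2: b = malloc(4) -> b = 1; heap: [0-0 ALLOC][1-4 ALLOC][5-27 FREE]
Op 3: c = malloc(5) -> c = 5; heap: [0-0 ALLOC][1-4 ALLOC][5-9 ALLOC][10-27 FREE]
Op 4: b = realloc(b, 13) -> b = 10; heap: [0-0 ALLOC][1-4 FREE][5-9 ALLOC][10-22 ALLOC][23-27 FREE]
free(b): b = 10 -> block [10-22 ALLOC]; mark free, coalesce with adjacent free neighbors -> [0-0 ALLOC][1-4 FREE][5-9 ALLOC][10-27 FREE]

Answer: [0-0 ALLOC][1-4 FREE][5-9 ALLOC][10-27 FREE]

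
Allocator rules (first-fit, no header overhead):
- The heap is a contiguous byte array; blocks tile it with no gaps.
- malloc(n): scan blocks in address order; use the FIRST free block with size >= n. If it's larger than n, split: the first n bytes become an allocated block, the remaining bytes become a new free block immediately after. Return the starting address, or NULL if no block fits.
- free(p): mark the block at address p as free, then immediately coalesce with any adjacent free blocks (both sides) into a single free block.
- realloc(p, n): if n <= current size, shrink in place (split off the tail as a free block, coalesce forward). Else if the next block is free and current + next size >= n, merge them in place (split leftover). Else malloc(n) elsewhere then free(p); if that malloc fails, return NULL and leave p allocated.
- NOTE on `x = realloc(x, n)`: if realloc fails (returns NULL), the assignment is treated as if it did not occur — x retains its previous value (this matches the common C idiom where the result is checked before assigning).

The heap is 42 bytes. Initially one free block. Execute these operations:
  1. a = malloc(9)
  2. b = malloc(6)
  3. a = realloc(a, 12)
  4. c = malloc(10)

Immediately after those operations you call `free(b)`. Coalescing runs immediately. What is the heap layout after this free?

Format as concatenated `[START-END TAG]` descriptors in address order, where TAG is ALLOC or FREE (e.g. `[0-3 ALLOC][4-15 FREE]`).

Op 1: a = malloc(9) -> a = 0; heap: [0-8 ALLOC][9-41 FREE]
Op 2: b = malloc(6) -> b = 9; heap: [0-8 ALLOC][9-14 ALLOC][15-41 FREE]
Op 3: a = realloc(a, 12) -> a = 15; heap: [0-8 FREE][9-14 ALLOC][15-26 ALLOC][27-41 FREE]
Op 4: c = malloc(10) -> c = 27; heap: [0-8 FREE][9-14 ALLOC][15-26 ALLOC][27-36 ALLOC][37-41 FREE]
free(b): b = 9 -> block [9-14 ALLOC]; mark free, coalesce with adjacent free neighbors -> [0-14 FREE][15-26 ALLOC][27-36 ALLOC][37-41 FREE]

Answer: [0-14 FREE][15-26 ALLOC][27-36 ALLOC][37-41 FREE]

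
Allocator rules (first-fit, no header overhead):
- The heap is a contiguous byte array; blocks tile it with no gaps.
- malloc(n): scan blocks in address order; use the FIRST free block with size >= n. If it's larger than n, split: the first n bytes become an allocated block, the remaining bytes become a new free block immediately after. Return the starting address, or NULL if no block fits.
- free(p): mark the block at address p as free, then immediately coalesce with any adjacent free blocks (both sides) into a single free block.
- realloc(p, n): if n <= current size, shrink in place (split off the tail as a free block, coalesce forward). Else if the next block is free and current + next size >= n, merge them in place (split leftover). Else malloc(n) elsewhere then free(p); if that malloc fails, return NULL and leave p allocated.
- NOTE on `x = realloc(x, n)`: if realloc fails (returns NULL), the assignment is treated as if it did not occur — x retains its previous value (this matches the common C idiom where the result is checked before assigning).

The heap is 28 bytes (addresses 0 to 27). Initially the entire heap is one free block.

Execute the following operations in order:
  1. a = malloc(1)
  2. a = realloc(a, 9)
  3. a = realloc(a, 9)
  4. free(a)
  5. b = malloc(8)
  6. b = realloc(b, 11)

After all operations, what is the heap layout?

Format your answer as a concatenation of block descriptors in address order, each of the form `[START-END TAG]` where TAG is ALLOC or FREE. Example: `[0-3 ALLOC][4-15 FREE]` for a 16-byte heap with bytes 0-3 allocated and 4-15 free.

Op 1: a = malloc(1) -> a = 0; heap: [0-0 ALLOC][1-27 FREE]
Op 2: a = realloc(a, 9) -> a = 0; heap: [0-8 ALLOC][9-27 FREE]
Op 3: a = realloc(a, 9) -> a = 0; heap: [0-8 ALLOC][9-27 FREE]
Op 4: free(a) -> (freed a); heap: [0-27 FREE]
Op 5: b = malloc(8) -> b = 0; heap: [0-7 ALLOC][8-27 FREE]
Op 6: b = realloc(b, 11) -> b = 0; heap: [0-10 ALLOC][11-27 FREE]

Answer: [0-10 ALLOC][11-27 FREE]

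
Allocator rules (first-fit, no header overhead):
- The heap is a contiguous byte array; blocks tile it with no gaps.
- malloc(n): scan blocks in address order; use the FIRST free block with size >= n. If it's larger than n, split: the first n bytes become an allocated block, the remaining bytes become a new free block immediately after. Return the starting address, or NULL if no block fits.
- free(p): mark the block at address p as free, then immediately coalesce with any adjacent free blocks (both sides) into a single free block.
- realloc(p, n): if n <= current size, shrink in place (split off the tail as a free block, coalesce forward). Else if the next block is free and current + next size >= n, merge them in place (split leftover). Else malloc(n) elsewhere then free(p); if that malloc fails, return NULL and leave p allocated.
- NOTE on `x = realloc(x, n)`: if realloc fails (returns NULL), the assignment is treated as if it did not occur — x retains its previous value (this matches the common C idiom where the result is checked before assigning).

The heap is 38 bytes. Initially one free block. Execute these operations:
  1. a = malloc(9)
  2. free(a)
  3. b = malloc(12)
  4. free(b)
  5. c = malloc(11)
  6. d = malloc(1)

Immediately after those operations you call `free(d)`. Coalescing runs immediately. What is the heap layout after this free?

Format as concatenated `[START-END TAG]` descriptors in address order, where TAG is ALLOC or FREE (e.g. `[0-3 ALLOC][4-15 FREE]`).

Answer: [0-10 ALLOC][11-37 FREE]

Derivation:
Op 1: a = malloc(9) -> a = 0; heap: [0-8 ALLOC][9-37 FREE]
Op 2: free(a) -> (freed a); heap: [0-37 FREE]
Op 3: b = malloc(12) -> b = 0; heap: [0-11 ALLOC][12-37 FREE]
Op 4: free(b) -> (freed b); heap: [0-37 FREE]
Op 5: c = malloc(11) -> c = 0; heap: [0-10 ALLOC][11-37 FREE]
Op 6: d = malloc(1) -> d = 11; heap: [0-10 ALLOC][11-11 ALLOC][12-37 FREE]
free(d): d = 11 -> block [11-11 ALLOC]; mark free, coalesce with adjacent free neighbors -> [0-10 ALLOC][11-37 FREE]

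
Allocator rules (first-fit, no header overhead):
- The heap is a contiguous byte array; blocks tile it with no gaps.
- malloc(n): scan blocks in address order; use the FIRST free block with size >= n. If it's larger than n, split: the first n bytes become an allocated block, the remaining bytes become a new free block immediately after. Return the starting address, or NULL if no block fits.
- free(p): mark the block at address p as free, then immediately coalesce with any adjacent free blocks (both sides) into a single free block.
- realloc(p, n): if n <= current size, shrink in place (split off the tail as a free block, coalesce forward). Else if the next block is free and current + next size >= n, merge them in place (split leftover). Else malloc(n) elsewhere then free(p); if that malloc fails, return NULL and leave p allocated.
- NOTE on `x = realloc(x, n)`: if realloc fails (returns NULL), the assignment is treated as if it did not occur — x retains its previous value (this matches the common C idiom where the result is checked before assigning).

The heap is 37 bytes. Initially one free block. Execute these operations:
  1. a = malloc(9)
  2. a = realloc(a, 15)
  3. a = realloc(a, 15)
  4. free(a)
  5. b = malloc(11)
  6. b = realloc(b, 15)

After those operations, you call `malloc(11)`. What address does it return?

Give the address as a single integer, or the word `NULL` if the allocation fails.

Answer: 15

Derivation:
Op 1: a = malloc(9) -> a = 0; heap: [0-8 ALLOC][9-36 FREE]
Op 2: a = realloc(a, 15) -> a = 0; heap: [0-14 ALLOC][15-36 FREE]
Op 3: a = realloc(a, 15) -> a = 0; heap: [0-14 ALLOC][15-36 FREE]
Op 4: free(a) -> (freed a); heap: [0-36 FREE]
Op 5: b = malloc(11) -> b = 0; heap: [0-10 ALLOC][11-36 FREE]
Op 6: b = realloc(b, 15) -> b = 0; heap: [0-14 ALLOC][15-36 FREE]
malloc(11): first-fit scan over [0-14 ALLOC][15-36 FREE] -> 15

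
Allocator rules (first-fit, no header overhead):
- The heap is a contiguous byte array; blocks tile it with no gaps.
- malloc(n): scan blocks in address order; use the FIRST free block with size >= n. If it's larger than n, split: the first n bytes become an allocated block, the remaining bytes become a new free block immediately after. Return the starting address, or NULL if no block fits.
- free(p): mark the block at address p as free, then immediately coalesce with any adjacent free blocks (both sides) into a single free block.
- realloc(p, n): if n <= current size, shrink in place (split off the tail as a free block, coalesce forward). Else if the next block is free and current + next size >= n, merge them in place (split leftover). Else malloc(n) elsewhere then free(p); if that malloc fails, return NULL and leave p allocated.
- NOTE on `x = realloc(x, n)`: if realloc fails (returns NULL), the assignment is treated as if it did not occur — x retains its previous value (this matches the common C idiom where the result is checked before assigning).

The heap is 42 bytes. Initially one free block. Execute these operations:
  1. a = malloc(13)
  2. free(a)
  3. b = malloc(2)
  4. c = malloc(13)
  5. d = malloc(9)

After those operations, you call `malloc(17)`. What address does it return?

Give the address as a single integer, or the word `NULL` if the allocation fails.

Answer: 24

Derivation:
Op 1: a = malloc(13) -> a = 0; heap: [0-12 ALLOC][13-41 FREE]
Op 2: free(a) -> (freed a); heap: [0-41 FREE]
Op 3: b = malloc(2) -> b = 0; heap: [0-1 ALLOC][2-41 FREE]
Op 4: c = malloc(13) -> c = 2; heap: [0-1 ALLOC][2-14 ALLOC][15-41 FREE]
Op 5: d = malloc(9) -> d = 15; heap: [0-1 ALLOC][2-14 ALLOC][15-23 ALLOC][24-41 FREE]
malloc(17): first-fit scan over [0-1 ALLOC][2-14 ALLOC][15-23 ALLOC][24-41 FREE] -> 24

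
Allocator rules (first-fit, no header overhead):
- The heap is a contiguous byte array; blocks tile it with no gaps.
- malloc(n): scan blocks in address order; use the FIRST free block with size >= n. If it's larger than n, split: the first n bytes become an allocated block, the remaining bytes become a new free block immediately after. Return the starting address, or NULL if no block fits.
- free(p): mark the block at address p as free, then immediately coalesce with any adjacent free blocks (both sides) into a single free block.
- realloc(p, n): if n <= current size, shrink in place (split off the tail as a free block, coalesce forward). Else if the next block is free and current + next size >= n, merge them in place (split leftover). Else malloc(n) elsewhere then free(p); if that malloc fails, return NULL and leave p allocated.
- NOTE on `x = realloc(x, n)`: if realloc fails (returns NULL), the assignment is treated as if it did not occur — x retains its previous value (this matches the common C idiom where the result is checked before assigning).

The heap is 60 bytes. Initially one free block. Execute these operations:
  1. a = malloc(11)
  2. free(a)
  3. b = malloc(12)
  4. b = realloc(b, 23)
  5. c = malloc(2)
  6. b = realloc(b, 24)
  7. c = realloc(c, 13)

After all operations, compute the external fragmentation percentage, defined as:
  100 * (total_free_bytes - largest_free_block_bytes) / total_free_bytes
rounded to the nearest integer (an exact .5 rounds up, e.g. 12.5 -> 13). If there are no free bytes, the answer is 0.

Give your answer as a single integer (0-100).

Answer: 48

Derivation:
Op 1: a = malloc(11) -> a = 0; heap: [0-10 ALLOC][11-59 FREE]
Op 2: free(a) -> (freed a); heap: [0-59 FREE]
Op 3: b = malloc(12) -> b = 0; heap: [0-11 ALLOC][12-59 FREE]
Op 4: b = realloc(b, 23) -> b = 0; heap: [0-22 ALLOC][23-59 FREE]
Op 5: c = malloc(2) -> c = 23; heap: [0-22 ALLOC][23-24 ALLOC][25-59 FREE]
Op 6: b = realloc(b, 24) -> b = 25; heap: [0-22 FREE][23-24 ALLOC][25-48 ALLOC][49-59 FREE]
Op 7: c = realloc(c, 13) -> c = 0; heap: [0-12 ALLOC][13-24 FREE][25-48 ALLOC][49-59 FREE]
Free blocks: [12 11] total_free=23 largest=12 -> 100*(23-12)/23 = 1100/23 ≈ 47.826 -> rounds to 48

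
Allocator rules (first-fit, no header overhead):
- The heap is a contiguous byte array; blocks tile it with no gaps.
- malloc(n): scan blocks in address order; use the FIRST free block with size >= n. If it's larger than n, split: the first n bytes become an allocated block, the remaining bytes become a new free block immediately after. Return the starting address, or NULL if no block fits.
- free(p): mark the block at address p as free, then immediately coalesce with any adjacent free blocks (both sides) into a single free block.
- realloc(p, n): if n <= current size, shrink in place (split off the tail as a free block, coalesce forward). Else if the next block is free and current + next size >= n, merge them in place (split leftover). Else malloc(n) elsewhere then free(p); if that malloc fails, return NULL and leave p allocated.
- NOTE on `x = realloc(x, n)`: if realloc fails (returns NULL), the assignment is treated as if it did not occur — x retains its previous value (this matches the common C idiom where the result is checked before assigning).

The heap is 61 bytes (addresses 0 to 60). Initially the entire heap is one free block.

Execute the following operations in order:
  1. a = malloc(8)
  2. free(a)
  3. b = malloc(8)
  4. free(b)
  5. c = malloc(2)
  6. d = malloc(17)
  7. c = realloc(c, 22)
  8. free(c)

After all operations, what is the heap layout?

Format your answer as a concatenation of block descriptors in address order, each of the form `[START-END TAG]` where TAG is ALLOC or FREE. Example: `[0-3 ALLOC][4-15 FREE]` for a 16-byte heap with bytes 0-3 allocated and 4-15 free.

Answer: [0-1 FREE][2-18 ALLOC][19-60 FREE]

Derivation:
Op 1: a = malloc(8) -> a = 0; heap: [0-7 ALLOC][8-60 FREE]
Op 2: free(a) -> (freed a); heap: [0-60 FREE]
Op 3: b = malloc(8) -> b = 0; heap: [0-7 ALLOC][8-60 FREE]
Op 4: free(b) -> (freed b); heap: [0-60 FREE]
Op 5: c = malloc(2) -> c = 0; heap: [0-1 ALLOC][2-60 FREE]
Op 6: d = malloc(17) -> d = 2; heap: [0-1 ALLOC][2-18 ALLOC][19-60 FREE]
Op 7: c = realloc(c, 22) -> c = 19; heap: [0-1 FREE][2-18 ALLOC][19-40 ALLOC][41-60 FREE]
Op 8: free(c) -> (freed c); heap: [0-1 FREE][2-18 ALLOC][19-60 FREE]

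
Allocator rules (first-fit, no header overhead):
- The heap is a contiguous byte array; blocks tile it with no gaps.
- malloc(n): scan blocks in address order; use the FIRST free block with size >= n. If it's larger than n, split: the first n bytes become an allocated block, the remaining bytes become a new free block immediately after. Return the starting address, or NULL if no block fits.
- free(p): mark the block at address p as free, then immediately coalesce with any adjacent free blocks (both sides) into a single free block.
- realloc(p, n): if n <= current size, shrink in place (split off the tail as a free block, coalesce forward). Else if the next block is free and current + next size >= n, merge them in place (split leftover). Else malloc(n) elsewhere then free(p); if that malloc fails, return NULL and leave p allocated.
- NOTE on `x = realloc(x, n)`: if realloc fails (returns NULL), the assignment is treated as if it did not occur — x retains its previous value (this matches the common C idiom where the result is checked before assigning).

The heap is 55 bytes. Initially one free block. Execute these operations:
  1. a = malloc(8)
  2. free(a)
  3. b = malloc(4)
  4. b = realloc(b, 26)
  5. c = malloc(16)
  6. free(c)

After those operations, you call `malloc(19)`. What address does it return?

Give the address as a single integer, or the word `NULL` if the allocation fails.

Op 1: a = malloc(8) -> a = 0; heap: [0-7 ALLOC][8-54 FREE]
Op 2: free(a) -> (freed a); heap: [0-54 FREE]
Op 3: b = malloc(4) -> b = 0; heap: [0-3 ALLOC][4-54 FREE]
Op 4: b = realloc(b, 26) -> b = 0; heap: [0-25 ALLOC][26-54 FREE]
Op 5: c = malloc(16) -> c = 26; heap: [0-25 ALLOC][26-41 ALLOC][42-54 FREE]
Op 6: free(c) -> (freed c); heap: [0-25 ALLOC][26-54 FREE]
malloc(19): first-fit scan over [0-25 ALLOC][26-54 FREE] -> 26

Answer: 26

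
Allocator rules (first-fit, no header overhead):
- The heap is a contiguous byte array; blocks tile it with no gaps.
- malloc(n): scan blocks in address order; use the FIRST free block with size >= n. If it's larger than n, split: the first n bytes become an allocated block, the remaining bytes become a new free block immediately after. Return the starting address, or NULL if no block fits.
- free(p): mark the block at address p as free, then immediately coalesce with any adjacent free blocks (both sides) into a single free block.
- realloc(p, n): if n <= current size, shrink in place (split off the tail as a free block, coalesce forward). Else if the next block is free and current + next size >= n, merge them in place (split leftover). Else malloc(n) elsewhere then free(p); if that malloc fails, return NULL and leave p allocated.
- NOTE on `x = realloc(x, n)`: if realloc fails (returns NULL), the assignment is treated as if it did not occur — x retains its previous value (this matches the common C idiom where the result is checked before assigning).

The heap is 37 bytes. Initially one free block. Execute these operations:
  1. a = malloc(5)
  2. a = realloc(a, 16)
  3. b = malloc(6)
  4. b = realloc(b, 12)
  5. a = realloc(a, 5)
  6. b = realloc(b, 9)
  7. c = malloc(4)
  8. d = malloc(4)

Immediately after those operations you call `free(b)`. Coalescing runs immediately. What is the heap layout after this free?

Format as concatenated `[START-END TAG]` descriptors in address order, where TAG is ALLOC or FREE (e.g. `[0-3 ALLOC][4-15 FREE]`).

Answer: [0-4 ALLOC][5-8 ALLOC][9-12 ALLOC][13-36 FREE]

Derivation:
Op 1: a = malloc(5) -> a = 0; heap: [0-4 ALLOC][5-36 FREE]
Op 2: a = realloc(a, 16) -> a = 0; heap: [0-15 ALLOC][16-36 FREE]
Op 3: b = malloc(6) -> b = 16; heap: [0-15 ALLOC][16-21 ALLOC][22-36 FREE]
Op 4: b = realloc(b, 12) -> b = 16; heap: [0-15 ALLOC][16-27 ALLOC][28-36 FREE]
Op 5: a = realloc(a, 5) -> a = 0; heap: [0-4 ALLOC][5-15 FREE][16-27 ALLOC][28-36 FREE]
Op 6: b = realloc(b, 9) -> b = 16; heap: [0-4 ALLOC][5-15 FREE][16-24 ALLOC][25-36 FREE]
Op 7: c = malloc(4) -> c = 5; heap: [0-4 ALLOC][5-8 ALLOC][9-15 FREE][16-24 ALLOC][25-36 FREE]
Op 8: d = malloc(4) -> d = 9; heap: [0-4 ALLOC][5-8 ALLOC][9-12 ALLOC][13-15 FREE][16-24 ALLOC][25-36 FREE]
free(b): b = 16 -> block [16-24 ALLOC]; mark free, coalesce with adjacent free neighbors -> [0-4 ALLOC][5-8 ALLOC][9-12 ALLOC][13-36 FREE]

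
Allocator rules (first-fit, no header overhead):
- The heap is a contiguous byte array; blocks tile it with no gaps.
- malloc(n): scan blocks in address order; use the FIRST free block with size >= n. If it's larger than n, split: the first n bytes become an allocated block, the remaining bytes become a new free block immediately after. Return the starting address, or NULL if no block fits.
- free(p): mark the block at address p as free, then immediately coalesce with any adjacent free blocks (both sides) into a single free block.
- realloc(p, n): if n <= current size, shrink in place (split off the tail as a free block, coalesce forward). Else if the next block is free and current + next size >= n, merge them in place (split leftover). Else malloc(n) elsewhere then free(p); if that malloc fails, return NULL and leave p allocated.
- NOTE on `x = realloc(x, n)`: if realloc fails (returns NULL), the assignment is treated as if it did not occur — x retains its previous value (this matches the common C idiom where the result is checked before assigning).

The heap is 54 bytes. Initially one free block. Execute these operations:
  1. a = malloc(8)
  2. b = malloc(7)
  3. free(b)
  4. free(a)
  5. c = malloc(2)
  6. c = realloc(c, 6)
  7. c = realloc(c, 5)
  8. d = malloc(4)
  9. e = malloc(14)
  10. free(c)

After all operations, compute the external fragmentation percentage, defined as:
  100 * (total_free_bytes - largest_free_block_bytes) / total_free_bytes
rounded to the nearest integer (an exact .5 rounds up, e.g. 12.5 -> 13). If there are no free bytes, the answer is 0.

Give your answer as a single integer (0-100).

Answer: 14

Derivation:
Op 1: a = malloc(8) -> a = 0; heap: [0-7 ALLOC][8-53 FREE]
Op 2: b = malloc(7) -> b = 8; heap: [0-7 ALLOC][8-14 ALLOC][15-53 FREE]
Op 3: free(b) -> (freed b); heap: [0-7 ALLOC][8-53 FREE]
Op 4: free(a) -> (freed a); heap: [0-53 FREE]
Op 5: c = malloc(2) -> c = 0; heap: [0-1 ALLOC][2-53 FREE]
Op 6: c = realloc(c, 6) -> c = 0; heap: [0-5 ALLOC][6-53 FREE]
Op 7: c = realloc(c, 5) -> c = 0; heap: [0-4 ALLOC][5-53 FREE]
Op 8: d = malloc(4) -> d = 5; heap: [0-4 ALLOC][5-8 ALLOC][9-53 FREE]
Op 9: e = malloc(14) -> e = 9; heap: [0-4 ALLOC][5-8 ALLOC][9-22 ALLOC][23-53 FREE]
Op 10: free(c) -> (freed c); heap: [0-4 FREE][5-8 ALLOC][9-22 ALLOC][23-53 FREE]
Free blocks: [5 31] total_free=36 largest=31 -> 100*(36-31)/36 = 500/36 ≈ 13.889 -> rounds to 14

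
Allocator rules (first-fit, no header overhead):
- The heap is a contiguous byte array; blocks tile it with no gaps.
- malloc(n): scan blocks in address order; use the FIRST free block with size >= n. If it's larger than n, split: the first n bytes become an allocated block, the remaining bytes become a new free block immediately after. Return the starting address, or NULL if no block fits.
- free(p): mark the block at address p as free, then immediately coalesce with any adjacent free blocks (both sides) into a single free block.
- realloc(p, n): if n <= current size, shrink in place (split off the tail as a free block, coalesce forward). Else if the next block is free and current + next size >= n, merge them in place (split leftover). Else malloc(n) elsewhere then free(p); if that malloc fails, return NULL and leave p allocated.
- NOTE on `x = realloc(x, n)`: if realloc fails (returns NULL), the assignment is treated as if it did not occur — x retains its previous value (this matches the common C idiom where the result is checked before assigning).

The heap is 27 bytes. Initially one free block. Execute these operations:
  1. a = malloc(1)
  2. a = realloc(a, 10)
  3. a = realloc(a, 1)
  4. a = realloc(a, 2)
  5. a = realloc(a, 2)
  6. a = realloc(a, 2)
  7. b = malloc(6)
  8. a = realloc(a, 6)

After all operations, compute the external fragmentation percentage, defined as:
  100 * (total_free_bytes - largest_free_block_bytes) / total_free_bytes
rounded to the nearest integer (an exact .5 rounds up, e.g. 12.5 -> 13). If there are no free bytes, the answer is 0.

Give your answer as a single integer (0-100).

Answer: 13

Derivation:
Op 1: a = malloc(1) -> a = 0; heap: [0-0 ALLOC][1-26 FREE]
Op 2: a = realloc(a, 10) -> a = 0; heap: [0-9 ALLOC][10-26 FREE]
Op 3: a = realloc(a, 1) -> a = 0; heap: [0-0 ALLOC][1-26 FREE]
Op 4: a = realloc(a, 2) -> a = 0; heap: [0-1 ALLOC][2-26 FREE]
Op 5: a = realloc(a, 2) -> a = 0; heap: [0-1 ALLOC][2-26 FREE]
Op 6: a = realloc(a, 2) -> a = 0; heap: [0-1 ALLOC][2-26 FREE]
Op 7: b = malloc(6) -> b = 2; heap: [0-1 ALLOC][2-7 ALLOC][8-26 FREE]
Op 8: a = realloc(a, 6) -> a = 8; heap: [0-1 FREE][2-7 ALLOC][8-13 ALLOC][14-26 FREE]
Free blocks: [2 13] total_free=15 largest=13 -> 100*(15-13)/15 = 200/15 ≈ 13.333 -> rounds to 13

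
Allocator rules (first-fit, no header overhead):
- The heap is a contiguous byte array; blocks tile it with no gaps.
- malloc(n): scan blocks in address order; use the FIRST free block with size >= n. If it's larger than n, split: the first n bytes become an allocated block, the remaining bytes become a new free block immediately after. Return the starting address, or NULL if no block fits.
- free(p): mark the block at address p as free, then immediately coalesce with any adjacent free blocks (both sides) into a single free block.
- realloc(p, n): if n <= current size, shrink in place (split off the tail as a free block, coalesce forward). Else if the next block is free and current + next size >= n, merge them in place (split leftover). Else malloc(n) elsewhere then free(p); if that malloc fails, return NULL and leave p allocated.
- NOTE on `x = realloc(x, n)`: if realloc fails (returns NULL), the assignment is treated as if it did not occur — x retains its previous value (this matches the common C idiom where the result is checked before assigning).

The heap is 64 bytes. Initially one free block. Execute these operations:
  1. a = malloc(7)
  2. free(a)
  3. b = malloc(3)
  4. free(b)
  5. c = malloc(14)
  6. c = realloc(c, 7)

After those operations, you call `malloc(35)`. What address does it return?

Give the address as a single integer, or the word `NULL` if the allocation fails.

Answer: 7

Derivation:
Op 1: a = malloc(7) -> a = 0; heap: [0-6 ALLOC][7-63 FREE]
Op 2: free(a) -> (freed a); heap: [0-63 FREE]
Op 3: b = malloc(3) -> b = 0; heap: [0-2 ALLOC][3-63 FREE]
Op 4: free(b) -> (freed b); heap: [0-63 FREE]
Op 5: c = malloc(14) -> c = 0; heap: [0-13 ALLOC][14-63 FREE]
Op 6: c = realloc(c, 7) -> c = 0; heap: [0-6 ALLOC][7-63 FREE]
malloc(35): first-fit scan over [0-6 ALLOC][7-63 FREE] -> 7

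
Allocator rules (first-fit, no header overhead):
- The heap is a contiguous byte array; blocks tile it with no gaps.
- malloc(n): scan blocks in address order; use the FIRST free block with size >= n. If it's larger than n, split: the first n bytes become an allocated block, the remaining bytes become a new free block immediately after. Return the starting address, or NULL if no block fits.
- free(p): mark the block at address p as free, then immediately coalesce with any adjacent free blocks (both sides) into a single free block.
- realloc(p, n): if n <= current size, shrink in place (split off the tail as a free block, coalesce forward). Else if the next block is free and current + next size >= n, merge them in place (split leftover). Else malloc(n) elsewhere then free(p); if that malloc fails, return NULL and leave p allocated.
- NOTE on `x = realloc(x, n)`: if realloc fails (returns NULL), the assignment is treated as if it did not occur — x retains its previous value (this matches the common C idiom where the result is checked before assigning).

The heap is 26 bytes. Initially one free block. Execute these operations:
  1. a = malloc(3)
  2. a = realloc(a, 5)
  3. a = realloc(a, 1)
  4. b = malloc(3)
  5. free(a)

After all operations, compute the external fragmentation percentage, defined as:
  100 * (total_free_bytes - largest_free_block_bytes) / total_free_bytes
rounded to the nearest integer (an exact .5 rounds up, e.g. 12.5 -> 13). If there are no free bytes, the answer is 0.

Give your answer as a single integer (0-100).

Answer: 4

Derivation:
Op 1: a = malloc(3) -> a = 0; heap: [0-2 ALLOC][3-25 FREE]
Op 2: a = realloc(a, 5) -> a = 0; heap: [0-4 ALLOC][5-25 FREE]
Op 3: a = realloc(a, 1) -> a = 0; heap: [0-0 ALLOC][1-25 FREE]
Op 4: b = malloc(3) -> b = 1; heap: [0-0 ALLOC][1-3 ALLOC][4-25 FREE]
Op 5: free(a) -> (freed a); heap: [0-0 FREE][1-3 ALLOC][4-25 FREE]
Free blocks: [1 22] total_free=23 largest=22 -> 100*(23-22)/23 = 100/23 ≈ 4.348 -> rounds to 4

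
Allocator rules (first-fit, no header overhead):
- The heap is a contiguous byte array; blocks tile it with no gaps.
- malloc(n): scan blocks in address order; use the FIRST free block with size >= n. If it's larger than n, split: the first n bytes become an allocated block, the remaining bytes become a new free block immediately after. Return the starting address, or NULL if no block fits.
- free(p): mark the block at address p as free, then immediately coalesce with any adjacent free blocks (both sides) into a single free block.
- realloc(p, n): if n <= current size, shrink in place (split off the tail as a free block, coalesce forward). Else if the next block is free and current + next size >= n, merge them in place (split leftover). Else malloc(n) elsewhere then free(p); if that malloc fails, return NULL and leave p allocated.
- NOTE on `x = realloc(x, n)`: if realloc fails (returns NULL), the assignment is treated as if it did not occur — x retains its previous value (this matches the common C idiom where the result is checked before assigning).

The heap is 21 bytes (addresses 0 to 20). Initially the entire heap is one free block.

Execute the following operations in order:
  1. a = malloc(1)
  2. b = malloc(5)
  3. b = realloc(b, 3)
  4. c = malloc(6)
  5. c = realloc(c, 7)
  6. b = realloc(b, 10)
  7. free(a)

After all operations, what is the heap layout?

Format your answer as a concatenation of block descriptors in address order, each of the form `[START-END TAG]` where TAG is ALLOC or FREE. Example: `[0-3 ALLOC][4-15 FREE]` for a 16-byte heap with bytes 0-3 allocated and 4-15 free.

Answer: [0-3 FREE][4-10 ALLOC][11-20 ALLOC]

Derivation:
Op 1: a = malloc(1) -> a = 0; heap: [0-0 ALLOC][1-20 FREE]
Op 2: b = malloc(5) -> b = 1; heap: [0-0 ALLOC][1-5 ALLOC][6-20 FREE]
Op 3: b = realloc(b, 3) -> b = 1; heap: [0-0 ALLOC][1-3 ALLOC][4-20 FREE]
Op 4: c = malloc(6) -> c = 4; heap: [0-0 ALLOC][1-3 ALLOC][4-9 ALLOC][10-20 FREE]
Op 5: c = realloc(c, 7) -> c = 4; heap: [0-0 ALLOC][1-3 ALLOC][4-10 ALLOC][11-20 FREE]
Op 6: b = realloc(b, 10) -> b = 11; heap: [0-0 ALLOC][1-3 FREE][4-10 ALLOC][11-20 ALLOC]
Op 7: free(a) -> (freed a); heap: [0-3 FREE][4-10 ALLOC][11-20 ALLOC]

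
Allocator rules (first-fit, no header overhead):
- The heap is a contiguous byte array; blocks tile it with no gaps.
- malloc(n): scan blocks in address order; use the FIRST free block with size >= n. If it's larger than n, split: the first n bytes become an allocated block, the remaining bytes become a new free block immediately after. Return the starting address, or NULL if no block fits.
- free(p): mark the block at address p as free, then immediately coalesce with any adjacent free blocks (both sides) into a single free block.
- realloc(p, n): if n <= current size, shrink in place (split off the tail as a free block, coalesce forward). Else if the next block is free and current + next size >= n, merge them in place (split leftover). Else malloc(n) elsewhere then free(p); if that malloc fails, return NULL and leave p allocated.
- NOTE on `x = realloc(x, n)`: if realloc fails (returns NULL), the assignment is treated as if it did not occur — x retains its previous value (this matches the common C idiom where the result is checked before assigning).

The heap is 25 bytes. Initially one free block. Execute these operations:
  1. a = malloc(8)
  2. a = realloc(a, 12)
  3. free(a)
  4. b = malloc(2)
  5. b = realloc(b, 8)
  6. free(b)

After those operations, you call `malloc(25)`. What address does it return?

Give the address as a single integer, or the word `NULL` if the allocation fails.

Op 1: a = malloc(8) -> a = 0; heap: [0-7 ALLOC][8-24 FREE]
Op 2: a = realloc(a, 12) -> a = 0; heap: [0-11 ALLOC][12-24 FREE]
Op 3: free(a) -> (freed a); heap: [0-24 FREE]
Op 4: b = malloc(2) -> b = 0; heap: [0-1 ALLOC][2-24 FREE]
Op 5: b = realloc(b, 8) -> b = 0; heap: [0-7 ALLOC][8-24 FREE]
Op 6: free(b) -> (freed b); heap: [0-24 FREE]
malloc(25): first-fit scan over [0-24 FREE] -> 0

Answer: 0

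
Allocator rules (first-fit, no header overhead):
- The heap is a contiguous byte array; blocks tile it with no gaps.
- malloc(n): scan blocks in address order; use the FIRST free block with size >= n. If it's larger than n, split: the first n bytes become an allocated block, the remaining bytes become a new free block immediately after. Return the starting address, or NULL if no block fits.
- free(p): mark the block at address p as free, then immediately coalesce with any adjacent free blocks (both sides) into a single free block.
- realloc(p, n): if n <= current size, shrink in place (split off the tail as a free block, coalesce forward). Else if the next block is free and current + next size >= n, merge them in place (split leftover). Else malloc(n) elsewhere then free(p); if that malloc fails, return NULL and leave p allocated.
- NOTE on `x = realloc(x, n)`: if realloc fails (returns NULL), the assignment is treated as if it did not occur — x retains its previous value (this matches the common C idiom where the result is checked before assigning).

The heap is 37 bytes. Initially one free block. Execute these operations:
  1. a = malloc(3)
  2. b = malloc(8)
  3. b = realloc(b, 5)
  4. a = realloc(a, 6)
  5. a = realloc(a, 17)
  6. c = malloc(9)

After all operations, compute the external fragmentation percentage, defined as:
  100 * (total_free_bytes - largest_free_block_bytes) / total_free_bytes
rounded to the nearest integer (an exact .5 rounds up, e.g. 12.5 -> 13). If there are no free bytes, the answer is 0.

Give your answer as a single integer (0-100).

Op 1: a = malloc(3) -> a = 0; heap: [0-2 ALLOC][3-36 FREE]
Op 2: b = malloc(8) -> b = 3; heap: [0-2 ALLOC][3-10 ALLOC][11-36 FREE]
Op 3: b = realloc(b, 5) -> b = 3; heap: [0-2 ALLOC][3-7 ALLOC][8-36 FREE]
Op 4: a = realloc(a, 6) -> a = 8; heap: [0-2 FREE][3-7 ALLOC][8-13 ALLOC][14-36 FREE]
Op 5: a = realloc(a, 17) -> a = 8; heap: [0-2 FREE][3-7 ALLOC][8-24 ALLOC][25-36 FREE]
Op 6: c = malloc(9) -> c = 25; heap: [0-2 FREE][3-7 ALLOC][8-24 ALLOC][25-33 ALLOC][34-36 FREE]
Free blocks: [3 3] total_free=6 largest=3 -> 100*(6-3)/6 = 300/6 = 50

Answer: 50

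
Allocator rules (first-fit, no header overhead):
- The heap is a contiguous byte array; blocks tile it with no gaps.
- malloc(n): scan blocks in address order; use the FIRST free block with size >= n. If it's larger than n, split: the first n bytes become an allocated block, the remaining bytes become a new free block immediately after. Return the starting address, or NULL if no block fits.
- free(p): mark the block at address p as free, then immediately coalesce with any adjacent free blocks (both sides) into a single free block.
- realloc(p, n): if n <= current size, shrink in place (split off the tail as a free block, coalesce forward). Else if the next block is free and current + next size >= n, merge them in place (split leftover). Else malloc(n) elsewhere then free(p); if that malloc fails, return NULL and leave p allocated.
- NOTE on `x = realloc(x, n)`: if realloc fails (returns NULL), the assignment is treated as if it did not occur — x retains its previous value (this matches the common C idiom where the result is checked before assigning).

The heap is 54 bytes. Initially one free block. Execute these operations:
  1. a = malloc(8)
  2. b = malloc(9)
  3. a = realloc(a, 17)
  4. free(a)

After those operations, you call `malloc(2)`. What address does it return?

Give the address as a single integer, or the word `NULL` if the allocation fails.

Op 1: a = malloc(8) -> a = 0; heap: [0-7 ALLOC][8-53 FREE]
Op 2: b = malloc(9) -> b = 8; heap: [0-7 ALLOC][8-16 ALLOC][17-53 FREE]
Op 3: a = realloc(a, 17) -> a = 17; heap: [0-7 FREE][8-16 ALLOC][17-33 ALLOC][34-53 FREE]
Op 4: free(a) -> (freed a); heap: [0-7 FREE][8-16 ALLOC][17-53 FREE]
malloc(2): first-fit scan over [0-7 FREE][8-16 ALLOC][17-53 FREE] -> 0

Answer: 0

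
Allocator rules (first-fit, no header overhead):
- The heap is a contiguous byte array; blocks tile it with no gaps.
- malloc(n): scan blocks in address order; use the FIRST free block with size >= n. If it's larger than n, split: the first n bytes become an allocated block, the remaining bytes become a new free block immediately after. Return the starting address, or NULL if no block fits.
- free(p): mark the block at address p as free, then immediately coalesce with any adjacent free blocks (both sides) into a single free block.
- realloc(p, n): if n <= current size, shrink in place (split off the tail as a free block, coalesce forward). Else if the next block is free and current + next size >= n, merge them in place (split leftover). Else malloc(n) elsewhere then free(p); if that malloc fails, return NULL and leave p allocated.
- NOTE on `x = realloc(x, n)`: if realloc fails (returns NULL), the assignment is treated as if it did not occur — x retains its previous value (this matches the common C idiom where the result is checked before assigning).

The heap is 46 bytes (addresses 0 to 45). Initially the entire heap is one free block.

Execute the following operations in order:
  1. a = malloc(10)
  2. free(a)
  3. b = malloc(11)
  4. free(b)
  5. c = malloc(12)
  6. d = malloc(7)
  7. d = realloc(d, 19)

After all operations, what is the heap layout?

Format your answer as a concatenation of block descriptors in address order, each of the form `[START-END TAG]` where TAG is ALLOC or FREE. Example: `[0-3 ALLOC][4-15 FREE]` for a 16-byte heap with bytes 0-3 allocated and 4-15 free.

Op 1: a = malloc(10) -> a = 0; heap: [0-9 ALLOC][10-45 FREE]
Op 2: free(a) -> (freed a); heap: [0-45 FREE]
Op 3: b = malloc(11) -> b = 0; heap: [0-10 ALLOC][11-45 FREE]
Op 4: free(b) -> (freed b); heap: [0-45 FREE]
Op 5: c = malloc(12) -> c = 0; heap: [0-11 ALLOC][12-45 FREE]
Op 6: d = malloc(7) -> d = 12; heap: [0-11 ALLOC][12-18 ALLOC][19-45 FREE]
Op 7: d = realloc(d, 19) -> d = 12; heap: [0-11 ALLOC][12-30 ALLOC][31-45 FREE]

Answer: [0-11 ALLOC][12-30 ALLOC][31-45 FREE]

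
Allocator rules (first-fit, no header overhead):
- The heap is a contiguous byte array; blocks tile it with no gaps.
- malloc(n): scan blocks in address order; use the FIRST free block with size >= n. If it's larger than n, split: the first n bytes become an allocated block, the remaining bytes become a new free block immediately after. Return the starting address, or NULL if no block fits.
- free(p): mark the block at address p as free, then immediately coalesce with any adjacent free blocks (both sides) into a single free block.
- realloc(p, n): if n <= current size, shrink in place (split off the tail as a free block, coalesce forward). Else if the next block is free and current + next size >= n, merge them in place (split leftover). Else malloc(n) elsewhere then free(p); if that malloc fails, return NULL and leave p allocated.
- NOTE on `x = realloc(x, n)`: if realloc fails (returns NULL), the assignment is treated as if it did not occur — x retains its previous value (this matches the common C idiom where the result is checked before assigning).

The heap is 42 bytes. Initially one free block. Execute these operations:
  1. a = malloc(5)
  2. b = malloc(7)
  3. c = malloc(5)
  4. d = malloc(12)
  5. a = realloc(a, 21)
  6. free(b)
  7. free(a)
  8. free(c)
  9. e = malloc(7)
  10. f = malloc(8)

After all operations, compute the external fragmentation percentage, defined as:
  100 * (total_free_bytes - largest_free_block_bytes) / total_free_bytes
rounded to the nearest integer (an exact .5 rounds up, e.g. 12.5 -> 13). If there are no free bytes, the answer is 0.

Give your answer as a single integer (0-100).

Answer: 13

Derivation:
Op 1: a = malloc(5) -> a = 0; heap: [0-4 ALLOC][5-41 FREE]
Op 2: b = malloc(7) -> b = 5; heap: [0-4 ALLOC][5-11 ALLOC][12-41 FREE]
Op 3: c = malloc(5) -> c = 12; heap: [0-4 ALLOC][5-11 ALLOC][12-16 ALLOC][17-41 FREE]
Op 4: d = malloc(12) -> d = 17; heap: [0-4 ALLOC][5-11 ALLOC][12-16 ALLOC][17-28 ALLOC][29-41 FREE]
Op 5: a = realloc(a, 21) -> NULL (a unchanged); heap: [0-4 ALLOC][5-11 ALLOC][12-16 ALLOC][17-28 ALLOC][29-41 FREE]
Op 6: free(b) -> (freed b); heap: [0-4 ALLOC][5-11 FREE][12-16 ALLOC][17-28 ALLOC][29-41 FREE]
Op 7: free(a) -> (freed a); heap: [0-11 FREE][12-16 ALLOC][17-28 ALLOC][29-41 FREE]
Op 8: free(c) -> (freed c); heap: [0-16 FREE][17-28 ALLOC][29-41 FREE]
Op 9: e = malloc(7) -> e = 0; heap: [0-6 ALLOC][7-16 FREE][17-28 ALLOC][29-41 FREE]
Op 10: f = malloc(8) -> f = 7; heap: [0-6 ALLOC][7-14 ALLOC][15-16 FREE][17-28 ALLOC][29-41 FREE]
Free blocks: [2 13] total_free=15 largest=13 -> 100*(15-13)/15 = 200/15 ≈ 13.333 -> rounds to 13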